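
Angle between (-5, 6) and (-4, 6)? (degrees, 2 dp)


u.v = 56, |u| = sqrt(61) = 7.8102, |v| = sqrt(52) = 7.2111
cos(theta) = u.v/(|u||v|) = 56/sqrt(3172) = 0.994309
theta = acos(0.994309) = 6.12 degrees

6.12 degrees


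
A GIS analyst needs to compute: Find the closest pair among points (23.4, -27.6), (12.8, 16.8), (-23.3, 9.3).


d(P0,P1) = 45.6478, d(P0,P2) = 59.5189, d(P1,P2) = 36.8709
Closest: P1 and P2

Closest pair: (12.8, 16.8) and (-23.3, 9.3), distance = 36.8709


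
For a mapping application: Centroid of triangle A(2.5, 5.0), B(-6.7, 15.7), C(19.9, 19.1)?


Centroid = ((x_A+x_B+x_C)/3, (y_A+y_B+y_C)/3)
= ((2.5+(-6.7)+19.9)/3, (5+15.7+19.1)/3)
= (5.2333, 13.2667)

(5.2333, 13.2667)


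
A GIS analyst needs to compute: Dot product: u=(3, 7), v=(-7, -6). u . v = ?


u . v = u_x*v_x + u_y*v_y = 3*(-7) + 7*(-6)
= (-21) + (-42) = -63

-63


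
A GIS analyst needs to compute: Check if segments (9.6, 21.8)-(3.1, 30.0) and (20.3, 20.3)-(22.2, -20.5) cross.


Cross products: d1=-433.71, d2=-683.33, d3=-77.99, d4=171.63
d1*d2 < 0 and d3*d4 < 0? no

No, they don't intersect


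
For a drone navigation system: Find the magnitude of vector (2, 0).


|u| = sqrt(2^2 + 0^2) = sqrt(4) = 2

2


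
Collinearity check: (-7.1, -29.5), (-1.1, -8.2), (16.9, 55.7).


Cross product: ((-1.1)-(-7.1))*(55.7-(-29.5)) - ((-8.2)-(-29.5))*(16.9-(-7.1))
= 0

Yes, collinear


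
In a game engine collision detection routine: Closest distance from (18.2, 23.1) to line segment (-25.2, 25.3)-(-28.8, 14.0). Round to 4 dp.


Project P onto AB: t = 0 (clamped to [0,1])
Closest point on segment: (-25.2, 25.3)
Distance: 43.4557

43.4557


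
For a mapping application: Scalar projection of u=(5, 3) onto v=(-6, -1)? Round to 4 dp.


u.v = -33, |v| = sqrt(37) = 6.0828
Scalar projection = u.v / |v| = -33 / sqrt(37) = -5.4252

-5.4252


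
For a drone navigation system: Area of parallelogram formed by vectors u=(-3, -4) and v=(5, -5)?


|u x v| = |(-3)*(-5) - (-4)*5|
= |15 - (-20)| = 35

35


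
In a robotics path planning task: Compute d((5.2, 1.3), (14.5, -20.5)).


dx=9.3, dy=-21.8
d^2 = 9.3^2 + (-21.8)^2 = 561.73
d = sqrt(561.73) = 23.7008

23.7008


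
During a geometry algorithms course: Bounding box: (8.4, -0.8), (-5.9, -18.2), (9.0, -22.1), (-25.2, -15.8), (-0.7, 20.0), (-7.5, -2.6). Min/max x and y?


x range: [-25.2, 9]
y range: [-22.1, 20]
Bounding box: (-25.2,-22.1) to (9,20)

(-25.2,-22.1) to (9,20)


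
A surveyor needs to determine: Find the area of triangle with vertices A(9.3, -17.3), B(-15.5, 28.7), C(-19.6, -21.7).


Area = |x_A(y_B-y_C) + x_B(y_C-y_A) + x_C(y_A-y_B)|/2
= |468.72 + 68.2 + 901.6|/2
= 1438.52/2 = 719.26

719.26


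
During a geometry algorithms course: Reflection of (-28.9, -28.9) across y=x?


Reflection over y=x: (x,y) -> (y,x)
(-28.9, -28.9) -> (-28.9, -28.9)

(-28.9, -28.9)


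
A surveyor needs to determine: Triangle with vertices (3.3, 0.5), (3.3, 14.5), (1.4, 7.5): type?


Side lengths squared: AB^2=196, BC^2=52.61, CA^2=52.61
Sorted: [52.61, 52.61, 196]
By sides: Isosceles, By angles: Obtuse

Isosceles, Obtuse


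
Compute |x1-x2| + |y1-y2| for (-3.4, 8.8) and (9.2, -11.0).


|(-3.4)-9.2| + |8.8-(-11)| = 12.6 + 19.8 = 32.4

32.4


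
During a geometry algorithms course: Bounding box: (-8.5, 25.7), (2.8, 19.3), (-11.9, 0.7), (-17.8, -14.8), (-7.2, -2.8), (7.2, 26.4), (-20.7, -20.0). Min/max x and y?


x range: [-20.7, 7.2]
y range: [-20, 26.4]
Bounding box: (-20.7,-20) to (7.2,26.4)

(-20.7,-20) to (7.2,26.4)


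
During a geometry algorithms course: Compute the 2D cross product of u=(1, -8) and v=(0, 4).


u x v = u_x*v_y - u_y*v_x = 1*4 - (-8)*0
= 4 - 0 = 4

4


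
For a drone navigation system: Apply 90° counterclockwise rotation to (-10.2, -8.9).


90° CCW: (x,y) -> (-y, x)
(-10.2,-8.9) -> (8.9, -10.2)

(8.9, -10.2)


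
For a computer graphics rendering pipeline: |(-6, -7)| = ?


|u| = sqrt((-6)^2 + (-7)^2) = sqrt(85) = 9.2195

9.2195


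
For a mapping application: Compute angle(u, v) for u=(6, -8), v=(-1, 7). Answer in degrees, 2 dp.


u.v = -62, |u| = sqrt(100) = 10, |v| = sqrt(50) = 7.0711
cos(theta) = u.v/(|u||v|) = -62/sqrt(5000) = -0.876812
theta = acos(-0.876812) = 151.26 degrees

151.26 degrees


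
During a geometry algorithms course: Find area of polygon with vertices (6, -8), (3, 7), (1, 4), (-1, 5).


Shoelace sum: (6*7 - 3*(-8)) + (3*4 - 1*7) + (1*5 - (-1)*4) + ((-1)*(-8) - 6*5)
= 58
Area = |58|/2 = 29

29


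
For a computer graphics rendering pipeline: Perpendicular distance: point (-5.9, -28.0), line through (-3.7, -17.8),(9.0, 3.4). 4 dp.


|cross product| = 82.9
|line direction| = sqrt(610.73) = 24.713
Distance = 82.9/sqrt(610.73) = 3.3545

3.3545


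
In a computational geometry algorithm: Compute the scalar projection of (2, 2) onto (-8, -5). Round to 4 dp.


u.v = -26, |v| = sqrt(89) = 9.434
Scalar projection = u.v / |v| = -26 / sqrt(89) = -2.756

-2.756


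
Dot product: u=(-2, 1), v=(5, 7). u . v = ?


u . v = u_x*v_x + u_y*v_y = (-2)*5 + 1*7
= (-10) + 7 = -3

-3


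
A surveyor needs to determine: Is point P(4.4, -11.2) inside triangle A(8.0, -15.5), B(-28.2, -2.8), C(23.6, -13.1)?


Cross products: AB x AP = -109.94, BC x BP = -99.34, CA x CP = -75.72
All same sign? yes

Yes, inside


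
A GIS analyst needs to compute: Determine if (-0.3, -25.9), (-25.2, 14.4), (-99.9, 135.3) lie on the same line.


Cross product: ((-25.2)-(-0.3))*(135.3-(-25.9)) - (14.4-(-25.9))*((-99.9)-(-0.3))
= 0

Yes, collinear


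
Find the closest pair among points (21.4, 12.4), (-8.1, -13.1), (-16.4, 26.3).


d(P0,P1) = 38.9936, d(P0,P2) = 40.2747, d(P1,P2) = 40.2647
Closest: P0 and P1

Closest pair: (21.4, 12.4) and (-8.1, -13.1), distance = 38.9936


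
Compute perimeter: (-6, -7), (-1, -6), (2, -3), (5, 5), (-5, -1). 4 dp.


Sides: (-6, -7)->(-1, -6): sqrt(26) = 5.09902, (-1, -6)->(2, -3): sqrt(18) = 4.242641, (2, -3)->(5, 5): sqrt(73) = 8.544004, (5, 5)->(-5, -1): sqrt(136) = 11.661904, (-5, -1)->(-6, -7): sqrt(37) = 6.082763
Sum = 35.630332
Perimeter = 35.6303

35.6303


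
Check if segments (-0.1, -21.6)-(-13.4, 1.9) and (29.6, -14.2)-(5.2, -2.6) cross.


Cross products: d1=525.08, d2=105.96, d3=-796.37, d4=-377.25
d1*d2 < 0 and d3*d4 < 0? no

No, they don't intersect


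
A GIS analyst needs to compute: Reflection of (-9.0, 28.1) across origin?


Reflection over origin: (x,y) -> (-x,-y)
(-9, 28.1) -> (9, -28.1)

(9, -28.1)


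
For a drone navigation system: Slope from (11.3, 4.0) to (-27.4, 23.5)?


slope = (y2-y1)/(x2-x1) = (23.5-4)/((-27.4)-11.3) = 19.5/(-38.7) = -0.5039

-0.5039


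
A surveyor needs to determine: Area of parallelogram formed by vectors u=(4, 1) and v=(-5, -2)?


|u x v| = |4*(-2) - 1*(-5)|
= |(-8) - (-5)| = 3

3


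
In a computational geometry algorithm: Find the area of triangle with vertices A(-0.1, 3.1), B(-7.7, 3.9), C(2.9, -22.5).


Area = |x_A(y_B-y_C) + x_B(y_C-y_A) + x_C(y_A-y_B)|/2
= |(-2.64) + 197.12 + (-2.32)|/2
= 192.16/2 = 96.08

96.08


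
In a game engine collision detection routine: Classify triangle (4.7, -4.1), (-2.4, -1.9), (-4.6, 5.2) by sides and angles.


Side lengths squared: AB^2=55.25, BC^2=55.25, CA^2=172.98
Sorted: [55.25, 55.25, 172.98]
By sides: Isosceles, By angles: Obtuse

Isosceles, Obtuse


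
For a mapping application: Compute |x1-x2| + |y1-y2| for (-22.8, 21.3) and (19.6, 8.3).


|(-22.8)-19.6| + |21.3-8.3| = 42.4 + 13 = 55.4

55.4


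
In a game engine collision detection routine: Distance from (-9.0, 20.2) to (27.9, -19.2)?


dx=36.9, dy=-39.4
d^2 = 36.9^2 + (-39.4)^2 = 2913.97
d = sqrt(2913.97) = 53.9812

53.9812


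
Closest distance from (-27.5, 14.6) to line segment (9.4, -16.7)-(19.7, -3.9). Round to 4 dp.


Project P onto AB: t = 0.0762 (clamped to [0,1])
Closest point on segment: (10.1849, -15.7246)
Distance: 48.3708

48.3708


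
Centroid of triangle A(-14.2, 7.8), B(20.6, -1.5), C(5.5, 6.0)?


Centroid = ((x_A+x_B+x_C)/3, (y_A+y_B+y_C)/3)
= (((-14.2)+20.6+5.5)/3, (7.8+(-1.5)+6)/3)
= (3.9667, 4.1)

(3.9667, 4.1)


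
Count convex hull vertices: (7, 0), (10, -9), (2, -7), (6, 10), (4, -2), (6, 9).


Convex hull vertices (CCW): (2, -7), (10, -9), (6, 10)
Count = 3

3


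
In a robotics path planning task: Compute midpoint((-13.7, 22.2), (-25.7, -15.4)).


M = (((-13.7)+(-25.7))/2, (22.2+(-15.4))/2)
= (-19.7, 3.4)

(-19.7, 3.4)


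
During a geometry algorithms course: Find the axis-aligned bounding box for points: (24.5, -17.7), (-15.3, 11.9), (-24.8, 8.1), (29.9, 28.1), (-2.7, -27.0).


x range: [-24.8, 29.9]
y range: [-27, 28.1]
Bounding box: (-24.8,-27) to (29.9,28.1)

(-24.8,-27) to (29.9,28.1)


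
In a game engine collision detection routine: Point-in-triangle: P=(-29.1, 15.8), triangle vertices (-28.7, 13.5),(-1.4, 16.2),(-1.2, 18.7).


Cross products: AB x AP = 63.87, BC x BP = 69.17, CA x CP = -65.33
All same sign? no

No, outside


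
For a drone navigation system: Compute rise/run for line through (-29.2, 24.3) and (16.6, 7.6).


slope = (y2-y1)/(x2-x1) = (7.6-24.3)/(16.6-(-29.2)) = (-16.7)/45.8 = -0.3646

-0.3646


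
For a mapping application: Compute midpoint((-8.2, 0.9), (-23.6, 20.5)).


M = (((-8.2)+(-23.6))/2, (0.9+20.5)/2)
= (-15.9, 10.7)

(-15.9, 10.7)


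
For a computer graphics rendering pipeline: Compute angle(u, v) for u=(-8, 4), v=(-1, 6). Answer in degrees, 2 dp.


u.v = 32, |u| = sqrt(80) = 8.9443, |v| = sqrt(37) = 6.0828
cos(theta) = u.v/(|u||v|) = 32/sqrt(2960) = 0.588172
theta = acos(0.588172) = 53.97 degrees

53.97 degrees


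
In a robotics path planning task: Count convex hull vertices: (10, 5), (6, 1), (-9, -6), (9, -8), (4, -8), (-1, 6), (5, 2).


Convex hull vertices (CCW): (-9, -6), (4, -8), (9, -8), (10, 5), (-1, 6)
Count = 5

5


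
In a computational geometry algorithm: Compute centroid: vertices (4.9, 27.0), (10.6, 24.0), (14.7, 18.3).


Centroid = ((x_A+x_B+x_C)/3, (y_A+y_B+y_C)/3)
= ((4.9+10.6+14.7)/3, (27+24+18.3)/3)
= (10.0667, 23.1)

(10.0667, 23.1)


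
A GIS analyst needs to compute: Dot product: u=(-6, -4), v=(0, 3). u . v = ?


u . v = u_x*v_x + u_y*v_y = (-6)*0 + (-4)*3
= 0 + (-12) = -12

-12


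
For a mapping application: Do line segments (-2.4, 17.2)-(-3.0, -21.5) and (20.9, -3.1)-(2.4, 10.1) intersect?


Cross products: d1=-67.99, d2=655.88, d3=913.89, d4=190.02
d1*d2 < 0 and d3*d4 < 0? no

No, they don't intersect


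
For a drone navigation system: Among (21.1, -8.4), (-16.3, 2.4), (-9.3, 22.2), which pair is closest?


d(P0,P1) = 38.9281, d(P0,P2) = 43.1337, d(P1,P2) = 21.001
Closest: P1 and P2

Closest pair: (-16.3, 2.4) and (-9.3, 22.2), distance = 21.001


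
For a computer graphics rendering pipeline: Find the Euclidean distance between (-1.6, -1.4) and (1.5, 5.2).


dx=3.1, dy=6.6
d^2 = 3.1^2 + 6.6^2 = 53.17
d = sqrt(53.17) = 7.2918

7.2918


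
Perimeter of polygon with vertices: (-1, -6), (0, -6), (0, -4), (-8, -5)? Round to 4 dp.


Sides: (-1, -6)->(0, -6): sqrt(1) = 1, (0, -6)->(0, -4): sqrt(4) = 2, (0, -4)->(-8, -5): sqrt(65) = 8.062258, (-8, -5)->(-1, -6): sqrt(50) = 7.071068
Sum = 18.133326
Perimeter = 18.1333

18.1333


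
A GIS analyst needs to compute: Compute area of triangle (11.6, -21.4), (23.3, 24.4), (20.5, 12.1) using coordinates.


Area = |x_A(y_B-y_C) + x_B(y_C-y_A) + x_C(y_A-y_B)|/2
= |142.68 + 780.55 + (-938.9)|/2
= 15.67/2 = 7.835

7.835


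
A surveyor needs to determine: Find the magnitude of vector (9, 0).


|u| = sqrt(9^2 + 0^2) = sqrt(81) = 9

9


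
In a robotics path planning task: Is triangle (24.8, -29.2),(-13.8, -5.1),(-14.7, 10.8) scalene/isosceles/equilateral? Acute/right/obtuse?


Side lengths squared: AB^2=2070.77, BC^2=253.62, CA^2=3160.25
Sorted: [253.62, 2070.77, 3160.25]
By sides: Scalene, By angles: Obtuse

Scalene, Obtuse


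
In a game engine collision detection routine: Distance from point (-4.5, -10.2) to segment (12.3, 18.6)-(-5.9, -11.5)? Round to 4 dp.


Project P onto AB: t = 0.9478 (clamped to [0,1])
Closest point on segment: (-4.9496, -9.9282)
Distance: 0.5254

0.5254


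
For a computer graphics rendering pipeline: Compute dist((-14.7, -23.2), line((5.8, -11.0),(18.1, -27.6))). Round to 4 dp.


|cross product| = 490.36
|line direction| = sqrt(426.85) = 20.6603
Distance = 490.36/sqrt(426.85) = 23.7344

23.7344


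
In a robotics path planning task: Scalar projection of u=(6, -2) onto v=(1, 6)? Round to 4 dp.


u.v = -6, |v| = sqrt(37) = 6.0828
Scalar projection = u.v / |v| = -6 / sqrt(37) = -0.9864

-0.9864


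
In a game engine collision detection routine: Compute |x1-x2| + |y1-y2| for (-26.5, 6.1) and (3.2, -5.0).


|(-26.5)-3.2| + |6.1-(-5)| = 29.7 + 11.1 = 40.8

40.8


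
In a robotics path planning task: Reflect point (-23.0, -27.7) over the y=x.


Reflection over y=x: (x,y) -> (y,x)
(-23, -27.7) -> (-27.7, -23)

(-27.7, -23)


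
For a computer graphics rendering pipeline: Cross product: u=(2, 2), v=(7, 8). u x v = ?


u x v = u_x*v_y - u_y*v_x = 2*8 - 2*7
= 16 - 14 = 2

2


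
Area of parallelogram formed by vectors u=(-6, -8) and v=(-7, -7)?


|u x v| = |(-6)*(-7) - (-8)*(-7)|
= |42 - 56| = 14

14


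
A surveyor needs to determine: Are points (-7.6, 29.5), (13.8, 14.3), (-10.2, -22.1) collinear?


Cross product: (13.8-(-7.6))*((-22.1)-29.5) - (14.3-29.5)*((-10.2)-(-7.6))
= -1143.76

No, not collinear


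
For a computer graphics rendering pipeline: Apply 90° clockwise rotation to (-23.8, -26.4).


90° CW: (x,y) -> (y, -x)
(-23.8,-26.4) -> (-26.4, 23.8)

(-26.4, 23.8)


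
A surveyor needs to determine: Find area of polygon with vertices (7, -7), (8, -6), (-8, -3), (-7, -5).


Shoelace sum: (7*(-6) - 8*(-7)) + (8*(-3) - (-8)*(-6)) + ((-8)*(-5) - (-7)*(-3)) + ((-7)*(-7) - 7*(-5))
= 45
Area = |45|/2 = 22.5

22.5


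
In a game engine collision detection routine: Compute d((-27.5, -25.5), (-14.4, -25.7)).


dx=13.1, dy=-0.2
d^2 = 13.1^2 + (-0.2)^2 = 171.65
d = sqrt(171.65) = 13.1015

13.1015


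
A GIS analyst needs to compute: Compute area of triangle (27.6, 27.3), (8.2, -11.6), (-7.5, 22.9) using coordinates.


Area = |x_A(y_B-y_C) + x_B(y_C-y_A) + x_C(y_A-y_B)|/2
= |(-952.2) + (-36.08) + (-291.75)|/2
= 1280.03/2 = 640.015

640.015


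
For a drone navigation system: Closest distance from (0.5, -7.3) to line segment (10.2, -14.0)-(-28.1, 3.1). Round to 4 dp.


Project P onto AB: t = 0.2763 (clamped to [0,1])
Closest point on segment: (-0.382, -9.2754)
Distance: 2.1634

2.1634


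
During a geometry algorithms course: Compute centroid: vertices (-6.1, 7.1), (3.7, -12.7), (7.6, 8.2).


Centroid = ((x_A+x_B+x_C)/3, (y_A+y_B+y_C)/3)
= (((-6.1)+3.7+7.6)/3, (7.1+(-12.7)+8.2)/3)
= (1.7333, 0.8667)

(1.7333, 0.8667)


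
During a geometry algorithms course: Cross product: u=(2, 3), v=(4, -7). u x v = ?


u x v = u_x*v_y - u_y*v_x = 2*(-7) - 3*4
= (-14) - 12 = -26

-26


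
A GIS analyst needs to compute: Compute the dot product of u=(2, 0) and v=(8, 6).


u . v = u_x*v_x + u_y*v_y = 2*8 + 0*6
= 16 + 0 = 16

16


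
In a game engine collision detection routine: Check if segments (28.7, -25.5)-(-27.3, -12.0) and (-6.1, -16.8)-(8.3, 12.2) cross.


Cross products: d1=-1134.48, d2=683.92, d3=-17.4, d4=-1835.8
d1*d2 < 0 and d3*d4 < 0? no

No, they don't intersect


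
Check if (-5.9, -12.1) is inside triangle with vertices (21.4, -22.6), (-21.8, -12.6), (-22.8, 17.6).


Cross products: AB x AP = -180.6, BC x BP = -480.68, CA x CP = -633.36
All same sign? yes

Yes, inside


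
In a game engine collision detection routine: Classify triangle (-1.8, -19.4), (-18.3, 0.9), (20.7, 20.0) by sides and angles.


Side lengths squared: AB^2=684.34, BC^2=1885.81, CA^2=2058.61
Sorted: [684.34, 1885.81, 2058.61]
By sides: Scalene, By angles: Acute

Scalene, Acute


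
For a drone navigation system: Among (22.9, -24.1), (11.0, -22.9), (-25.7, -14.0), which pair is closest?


d(P0,P1) = 11.9604, d(P0,P2) = 49.6384, d(P1,P2) = 37.7637
Closest: P0 and P1

Closest pair: (22.9, -24.1) and (11.0, -22.9), distance = 11.9604


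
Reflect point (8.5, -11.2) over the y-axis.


Reflection over y-axis: (x,y) -> (-x,y)
(8.5, -11.2) -> (-8.5, -11.2)

(-8.5, -11.2)


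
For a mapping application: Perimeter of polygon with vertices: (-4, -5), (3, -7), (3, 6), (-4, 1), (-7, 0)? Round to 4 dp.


Sides: (-4, -5)->(3, -7): sqrt(53) = 7.28011, (3, -7)->(3, 6): sqrt(169) = 13, (3, 6)->(-4, 1): sqrt(74) = 8.602325, (-4, 1)->(-7, 0): sqrt(10) = 3.162278, (-7, 0)->(-4, -5): sqrt(34) = 5.830952
Sum = 37.875665
Perimeter = 37.8757

37.8757


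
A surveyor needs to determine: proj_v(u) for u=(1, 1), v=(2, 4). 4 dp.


u.v = 6, |v| = sqrt(20) = 4.4721
Scalar projection = u.v / |v| = 6 / sqrt(20) = 1.3416

1.3416


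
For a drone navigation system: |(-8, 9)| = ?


|u| = sqrt((-8)^2 + 9^2) = sqrt(145) = 12.0416

12.0416


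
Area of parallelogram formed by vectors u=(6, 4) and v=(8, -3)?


|u x v| = |6*(-3) - 4*8|
= |(-18) - 32| = 50

50


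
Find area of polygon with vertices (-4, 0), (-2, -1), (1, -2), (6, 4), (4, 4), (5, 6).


Shoelace sum: ((-4)*(-1) - (-2)*0) + ((-2)*(-2) - 1*(-1)) + (1*4 - 6*(-2)) + (6*4 - 4*4) + (4*6 - 5*4) + (5*0 - (-4)*6)
= 61
Area = |61|/2 = 30.5

30.5


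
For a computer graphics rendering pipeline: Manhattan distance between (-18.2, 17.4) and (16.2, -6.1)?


|(-18.2)-16.2| + |17.4-(-6.1)| = 34.4 + 23.5 = 57.9

57.9


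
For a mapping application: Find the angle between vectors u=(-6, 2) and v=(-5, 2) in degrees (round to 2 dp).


u.v = 34, |u| = sqrt(40) = 6.3246, |v| = sqrt(29) = 5.3852
cos(theta) = u.v/(|u||v|) = 34/sqrt(1160) = 0.998274
theta = acos(0.998274) = 3.37 degrees

3.37 degrees


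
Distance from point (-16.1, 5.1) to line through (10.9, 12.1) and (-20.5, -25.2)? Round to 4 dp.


|cross product| = 787.3
|line direction| = sqrt(2377.25) = 48.7571
Distance = 787.3/sqrt(2377.25) = 16.1474

16.1474


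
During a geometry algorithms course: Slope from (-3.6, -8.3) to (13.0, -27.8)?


slope = (y2-y1)/(x2-x1) = ((-27.8)-(-8.3))/(13-(-3.6)) = (-19.5)/16.6 = -1.1747

-1.1747


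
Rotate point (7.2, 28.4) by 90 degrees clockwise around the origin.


90° CW: (x,y) -> (y, -x)
(7.2,28.4) -> (28.4, -7.2)

(28.4, -7.2)


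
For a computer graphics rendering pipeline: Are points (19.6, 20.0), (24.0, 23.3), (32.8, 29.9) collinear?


Cross product: (24-19.6)*(29.9-20) - (23.3-20)*(32.8-19.6)
= 0

Yes, collinear


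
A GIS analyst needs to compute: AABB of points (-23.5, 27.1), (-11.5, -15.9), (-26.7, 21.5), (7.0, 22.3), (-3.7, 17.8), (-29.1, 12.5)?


x range: [-29.1, 7]
y range: [-15.9, 27.1]
Bounding box: (-29.1,-15.9) to (7,27.1)

(-29.1,-15.9) to (7,27.1)


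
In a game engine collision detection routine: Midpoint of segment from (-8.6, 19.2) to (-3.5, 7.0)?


M = (((-8.6)+(-3.5))/2, (19.2+7)/2)
= (-6.05, 13.1)

(-6.05, 13.1)


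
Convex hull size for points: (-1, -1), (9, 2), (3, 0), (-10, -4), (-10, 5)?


Convex hull vertices (CCW): (-10, -4), (3, 0), (9, 2), (-10, 5)
Count = 4

4


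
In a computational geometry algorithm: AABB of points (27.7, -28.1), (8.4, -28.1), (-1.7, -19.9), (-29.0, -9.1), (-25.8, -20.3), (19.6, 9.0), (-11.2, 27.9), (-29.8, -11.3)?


x range: [-29.8, 27.7]
y range: [-28.1, 27.9]
Bounding box: (-29.8,-28.1) to (27.7,27.9)

(-29.8,-28.1) to (27.7,27.9)


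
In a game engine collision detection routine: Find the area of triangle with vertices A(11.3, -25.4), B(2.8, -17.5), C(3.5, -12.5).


Area = |x_A(y_B-y_C) + x_B(y_C-y_A) + x_C(y_A-y_B)|/2
= |(-56.5) + 36.12 + (-27.65)|/2
= 48.03/2 = 24.015

24.015


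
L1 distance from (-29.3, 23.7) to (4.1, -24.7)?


|(-29.3)-4.1| + |23.7-(-24.7)| = 33.4 + 48.4 = 81.8

81.8


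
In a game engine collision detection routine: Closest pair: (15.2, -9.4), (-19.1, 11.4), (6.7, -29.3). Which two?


d(P0,P1) = 40.114, d(P0,P2) = 21.6393, d(P1,P2) = 48.1885
Closest: P0 and P2

Closest pair: (15.2, -9.4) and (6.7, -29.3), distance = 21.6393


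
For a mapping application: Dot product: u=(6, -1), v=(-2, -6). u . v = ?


u . v = u_x*v_x + u_y*v_y = 6*(-2) + (-1)*(-6)
= (-12) + 6 = -6

-6


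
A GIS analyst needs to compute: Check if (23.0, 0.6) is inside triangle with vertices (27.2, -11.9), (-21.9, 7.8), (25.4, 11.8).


Cross products: AB x AP = -531.01, BC x BP = -520.16, CA x CP = -77.04
All same sign? yes

Yes, inside


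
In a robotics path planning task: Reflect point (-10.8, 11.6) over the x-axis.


Reflection over x-axis: (x,y) -> (x,-y)
(-10.8, 11.6) -> (-10.8, -11.6)

(-10.8, -11.6)


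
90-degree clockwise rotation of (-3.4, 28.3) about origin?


90° CW: (x,y) -> (y, -x)
(-3.4,28.3) -> (28.3, 3.4)

(28.3, 3.4)


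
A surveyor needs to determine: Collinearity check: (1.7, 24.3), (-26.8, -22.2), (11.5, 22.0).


Cross product: ((-26.8)-1.7)*(22-24.3) - ((-22.2)-24.3)*(11.5-1.7)
= 521.25

No, not collinear


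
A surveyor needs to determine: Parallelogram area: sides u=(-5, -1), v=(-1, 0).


|u x v| = |(-5)*0 - (-1)*(-1)|
= |0 - 1| = 1

1


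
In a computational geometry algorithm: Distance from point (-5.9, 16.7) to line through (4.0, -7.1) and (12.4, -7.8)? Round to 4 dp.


|cross product| = 192.99
|line direction| = sqrt(71.05) = 8.4291
Distance = 192.99/sqrt(71.05) = 22.8956

22.8956


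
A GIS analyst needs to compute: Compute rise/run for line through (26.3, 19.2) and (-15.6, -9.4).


slope = (y2-y1)/(x2-x1) = ((-9.4)-19.2)/((-15.6)-26.3) = (-28.6)/(-41.9) = 0.6826

0.6826


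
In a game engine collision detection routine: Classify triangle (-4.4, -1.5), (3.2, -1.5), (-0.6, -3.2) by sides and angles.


Side lengths squared: AB^2=57.76, BC^2=17.33, CA^2=17.33
Sorted: [17.33, 17.33, 57.76]
By sides: Isosceles, By angles: Obtuse

Isosceles, Obtuse


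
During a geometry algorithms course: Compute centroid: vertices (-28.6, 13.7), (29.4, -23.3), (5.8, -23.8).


Centroid = ((x_A+x_B+x_C)/3, (y_A+y_B+y_C)/3)
= (((-28.6)+29.4+5.8)/3, (13.7+(-23.3)+(-23.8))/3)
= (2.2, -11.1333)

(2.2, -11.1333)


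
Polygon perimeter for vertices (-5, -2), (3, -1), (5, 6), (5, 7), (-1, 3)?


Sides: (-5, -2)->(3, -1): sqrt(65) = 8.062258, (3, -1)->(5, 6): sqrt(53) = 7.28011, (5, 6)->(5, 7): sqrt(1) = 1, (5, 7)->(-1, 3): sqrt(52) = 7.211103, (-1, 3)->(-5, -2): sqrt(41) = 6.403124
Sum = 29.956595
Perimeter = 29.9566

29.9566


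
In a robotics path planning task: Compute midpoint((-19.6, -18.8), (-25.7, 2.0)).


M = (((-19.6)+(-25.7))/2, ((-18.8)+2)/2)
= (-22.65, -8.4)

(-22.65, -8.4)


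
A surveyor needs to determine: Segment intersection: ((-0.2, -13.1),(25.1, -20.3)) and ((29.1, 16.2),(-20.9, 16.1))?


Cross products: d1=1462.07, d2=1824.6, d3=952.25, d4=589.72
d1*d2 < 0 and d3*d4 < 0? no

No, they don't intersect


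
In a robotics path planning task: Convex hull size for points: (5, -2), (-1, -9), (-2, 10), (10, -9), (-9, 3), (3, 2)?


Convex hull vertices (CCW): (-9, 3), (-1, -9), (10, -9), (-2, 10)
Count = 4

4


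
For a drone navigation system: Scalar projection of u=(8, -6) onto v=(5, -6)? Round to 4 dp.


u.v = 76, |v| = sqrt(61) = 7.8102
Scalar projection = u.v / |v| = 76 / sqrt(61) = 9.7308

9.7308


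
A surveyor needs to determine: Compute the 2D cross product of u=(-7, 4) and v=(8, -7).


u x v = u_x*v_y - u_y*v_x = (-7)*(-7) - 4*8
= 49 - 32 = 17

17


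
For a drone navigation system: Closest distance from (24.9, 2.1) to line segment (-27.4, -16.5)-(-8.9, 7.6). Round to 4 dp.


Project P onto AB: t = 1 (clamped to [0,1])
Closest point on segment: (-8.9, 7.6)
Distance: 34.2446

34.2446


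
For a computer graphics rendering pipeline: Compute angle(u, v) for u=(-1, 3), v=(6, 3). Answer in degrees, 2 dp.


u.v = 3, |u| = sqrt(10) = 3.1623, |v| = sqrt(45) = 6.7082
cos(theta) = u.v/(|u||v|) = 3/sqrt(450) = 0.141421
theta = acos(0.141421) = 81.87 degrees

81.87 degrees


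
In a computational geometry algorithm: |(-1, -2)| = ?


|u| = sqrt((-1)^2 + (-2)^2) = sqrt(5) = 2.2361

2.2361


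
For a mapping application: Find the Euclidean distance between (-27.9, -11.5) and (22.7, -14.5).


dx=50.6, dy=-3
d^2 = 50.6^2 + (-3)^2 = 2569.36
d = sqrt(2569.36) = 50.6889

50.6889


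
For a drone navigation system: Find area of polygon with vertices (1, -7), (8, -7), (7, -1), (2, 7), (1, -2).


Shoelace sum: (1*(-7) - 8*(-7)) + (8*(-1) - 7*(-7)) + (7*7 - 2*(-1)) + (2*(-2) - 1*7) + (1*(-7) - 1*(-2))
= 125
Area = |125|/2 = 62.5

62.5


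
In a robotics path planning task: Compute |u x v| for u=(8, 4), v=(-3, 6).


|u x v| = |8*6 - 4*(-3)|
= |48 - (-12)| = 60

60


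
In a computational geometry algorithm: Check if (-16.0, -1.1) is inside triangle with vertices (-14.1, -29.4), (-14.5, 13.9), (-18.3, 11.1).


Cross products: AB x AP = 70.95, BC x BP = 52.8, CA x CP = 41.91
All same sign? yes

Yes, inside


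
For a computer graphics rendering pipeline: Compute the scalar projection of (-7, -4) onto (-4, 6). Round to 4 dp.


u.v = 4, |v| = sqrt(52) = 7.2111
Scalar projection = u.v / |v| = 4 / sqrt(52) = 0.5547

0.5547


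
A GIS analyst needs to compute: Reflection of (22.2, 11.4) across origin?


Reflection over origin: (x,y) -> (-x,-y)
(22.2, 11.4) -> (-22.2, -11.4)

(-22.2, -11.4)


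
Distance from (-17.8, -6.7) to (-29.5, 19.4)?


dx=-11.7, dy=26.1
d^2 = (-11.7)^2 + 26.1^2 = 818.1
d = sqrt(818.1) = 28.6024

28.6024


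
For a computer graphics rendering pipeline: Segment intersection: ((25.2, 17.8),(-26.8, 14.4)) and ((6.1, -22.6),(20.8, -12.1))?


Cross products: d1=393.33, d2=889.35, d3=2035.86, d4=1539.84
d1*d2 < 0 and d3*d4 < 0? no

No, they don't intersect


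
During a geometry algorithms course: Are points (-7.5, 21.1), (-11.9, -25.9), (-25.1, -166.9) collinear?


Cross product: ((-11.9)-(-7.5))*((-166.9)-21.1) - ((-25.9)-21.1)*((-25.1)-(-7.5))
= 0

Yes, collinear


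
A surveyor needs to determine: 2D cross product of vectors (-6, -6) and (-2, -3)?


u x v = u_x*v_y - u_y*v_x = (-6)*(-3) - (-6)*(-2)
= 18 - 12 = 6

6


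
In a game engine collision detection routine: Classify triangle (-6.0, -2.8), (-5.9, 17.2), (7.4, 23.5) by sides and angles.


Side lengths squared: AB^2=400.01, BC^2=216.58, CA^2=871.25
Sorted: [216.58, 400.01, 871.25]
By sides: Scalene, By angles: Obtuse

Scalene, Obtuse


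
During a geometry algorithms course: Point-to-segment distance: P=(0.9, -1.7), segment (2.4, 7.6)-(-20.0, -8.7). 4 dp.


Project P onto AB: t = 0.2413 (clamped to [0,1])
Closest point on segment: (-3.0052, 3.6667)
Distance: 6.6372

6.6372


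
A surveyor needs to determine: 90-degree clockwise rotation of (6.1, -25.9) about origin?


90° CW: (x,y) -> (y, -x)
(6.1,-25.9) -> (-25.9, -6.1)

(-25.9, -6.1)


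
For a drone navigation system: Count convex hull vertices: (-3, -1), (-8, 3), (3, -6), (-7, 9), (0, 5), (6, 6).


Convex hull vertices (CCW): (-8, 3), (3, -6), (6, 6), (-7, 9)
Count = 4

4


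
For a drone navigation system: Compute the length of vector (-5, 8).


|u| = sqrt((-5)^2 + 8^2) = sqrt(89) = 9.434

9.434


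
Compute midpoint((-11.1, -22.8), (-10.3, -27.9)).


M = (((-11.1)+(-10.3))/2, ((-22.8)+(-27.9))/2)
= (-10.7, -25.35)

(-10.7, -25.35)


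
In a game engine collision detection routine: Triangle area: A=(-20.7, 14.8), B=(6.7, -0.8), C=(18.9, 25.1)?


Area = |x_A(y_B-y_C) + x_B(y_C-y_A) + x_C(y_A-y_B)|/2
= |536.13 + 69.01 + 294.84|/2
= 899.98/2 = 449.99

449.99


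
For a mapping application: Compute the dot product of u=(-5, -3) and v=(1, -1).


u . v = u_x*v_x + u_y*v_y = (-5)*1 + (-3)*(-1)
= (-5) + 3 = -2

-2


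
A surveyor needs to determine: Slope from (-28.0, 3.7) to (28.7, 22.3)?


slope = (y2-y1)/(x2-x1) = (22.3-3.7)/(28.7-(-28)) = 18.6/56.7 = 0.328

0.328


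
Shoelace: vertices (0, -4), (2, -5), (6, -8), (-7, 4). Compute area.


Shoelace sum: (0*(-5) - 2*(-4)) + (2*(-8) - 6*(-5)) + (6*4 - (-7)*(-8)) + ((-7)*(-4) - 0*4)
= 18
Area = |18|/2 = 9

9


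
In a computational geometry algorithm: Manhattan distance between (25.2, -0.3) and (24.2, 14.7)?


|25.2-24.2| + |(-0.3)-14.7| = 1 + 15 = 16

16


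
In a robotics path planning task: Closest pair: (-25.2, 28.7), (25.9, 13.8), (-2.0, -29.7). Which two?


d(P0,P1) = 53.228, d(P0,P2) = 62.8395, d(P1,P2) = 51.6784
Closest: P1 and P2

Closest pair: (25.9, 13.8) and (-2.0, -29.7), distance = 51.6784


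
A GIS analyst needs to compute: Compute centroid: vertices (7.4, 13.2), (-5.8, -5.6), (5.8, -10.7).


Centroid = ((x_A+x_B+x_C)/3, (y_A+y_B+y_C)/3)
= ((7.4+(-5.8)+5.8)/3, (13.2+(-5.6)+(-10.7))/3)
= (2.4667, -1.0333)

(2.4667, -1.0333)


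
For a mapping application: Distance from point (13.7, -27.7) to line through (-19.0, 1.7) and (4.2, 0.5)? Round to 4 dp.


|cross product| = 642.84
|line direction| = sqrt(539.68) = 23.231
Distance = 642.84/sqrt(539.68) = 27.6716

27.6716


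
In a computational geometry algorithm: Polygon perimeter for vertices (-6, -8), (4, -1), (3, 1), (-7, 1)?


Sides: (-6, -8)->(4, -1): sqrt(149) = 12.206556, (4, -1)->(3, 1): sqrt(5) = 2.236068, (3, 1)->(-7, 1): sqrt(100) = 10, (-7, 1)->(-6, -8): sqrt(82) = 9.055385
Sum = 33.498009
Perimeter = 33.498

33.498


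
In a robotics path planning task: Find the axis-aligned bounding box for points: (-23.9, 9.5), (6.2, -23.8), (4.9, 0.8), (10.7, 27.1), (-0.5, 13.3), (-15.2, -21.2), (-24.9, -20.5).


x range: [-24.9, 10.7]
y range: [-23.8, 27.1]
Bounding box: (-24.9,-23.8) to (10.7,27.1)

(-24.9,-23.8) to (10.7,27.1)


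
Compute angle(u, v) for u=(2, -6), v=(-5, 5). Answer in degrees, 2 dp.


u.v = -40, |u| = sqrt(40) = 6.3246, |v| = sqrt(50) = 7.0711
cos(theta) = u.v/(|u||v|) = -40/sqrt(2000) = -0.894427
theta = acos(-0.894427) = 153.43 degrees

153.43 degrees


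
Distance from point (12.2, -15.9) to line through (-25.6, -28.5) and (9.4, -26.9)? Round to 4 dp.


|cross product| = 380.52
|line direction| = sqrt(1227.56) = 35.0366
Distance = 380.52/sqrt(1227.56) = 10.8607

10.8607


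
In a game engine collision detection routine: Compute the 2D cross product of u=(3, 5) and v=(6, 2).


u x v = u_x*v_y - u_y*v_x = 3*2 - 5*6
= 6 - 30 = -24

-24


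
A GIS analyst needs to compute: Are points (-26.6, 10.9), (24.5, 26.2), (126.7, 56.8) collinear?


Cross product: (24.5-(-26.6))*(56.8-10.9) - (26.2-10.9)*(126.7-(-26.6))
= 0

Yes, collinear


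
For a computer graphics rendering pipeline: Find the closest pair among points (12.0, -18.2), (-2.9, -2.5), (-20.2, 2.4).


d(P0,P1) = 21.6449, d(P0,P2) = 38.2256, d(P1,P2) = 17.9805
Closest: P1 and P2

Closest pair: (-2.9, -2.5) and (-20.2, 2.4), distance = 17.9805


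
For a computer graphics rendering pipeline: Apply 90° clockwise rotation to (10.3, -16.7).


90° CW: (x,y) -> (y, -x)
(10.3,-16.7) -> (-16.7, -10.3)

(-16.7, -10.3)


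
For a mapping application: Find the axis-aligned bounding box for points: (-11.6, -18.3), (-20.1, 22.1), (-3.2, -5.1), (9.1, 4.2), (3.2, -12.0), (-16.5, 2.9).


x range: [-20.1, 9.1]
y range: [-18.3, 22.1]
Bounding box: (-20.1,-18.3) to (9.1,22.1)

(-20.1,-18.3) to (9.1,22.1)


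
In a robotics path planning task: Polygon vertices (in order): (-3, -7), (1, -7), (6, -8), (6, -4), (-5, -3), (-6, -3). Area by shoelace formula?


Shoelace sum: ((-3)*(-7) - 1*(-7)) + (1*(-8) - 6*(-7)) + (6*(-4) - 6*(-8)) + (6*(-3) - (-5)*(-4)) + ((-5)*(-3) - (-6)*(-3)) + ((-6)*(-7) - (-3)*(-3))
= 78
Area = |78|/2 = 39

39


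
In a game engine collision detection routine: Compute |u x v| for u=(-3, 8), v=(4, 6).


|u x v| = |(-3)*6 - 8*4|
= |(-18) - 32| = 50

50


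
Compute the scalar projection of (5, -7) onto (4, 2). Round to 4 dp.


u.v = 6, |v| = sqrt(20) = 4.4721
Scalar projection = u.v / |v| = 6 / sqrt(20) = 1.3416

1.3416


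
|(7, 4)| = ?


|u| = sqrt(7^2 + 4^2) = sqrt(65) = 8.0623

8.0623


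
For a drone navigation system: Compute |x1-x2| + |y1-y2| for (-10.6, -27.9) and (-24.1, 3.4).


|(-10.6)-(-24.1)| + |(-27.9)-3.4| = 13.5 + 31.3 = 44.8

44.8


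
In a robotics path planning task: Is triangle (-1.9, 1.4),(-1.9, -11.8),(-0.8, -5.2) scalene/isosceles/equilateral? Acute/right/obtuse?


Side lengths squared: AB^2=174.24, BC^2=44.77, CA^2=44.77
Sorted: [44.77, 44.77, 174.24]
By sides: Isosceles, By angles: Obtuse

Isosceles, Obtuse


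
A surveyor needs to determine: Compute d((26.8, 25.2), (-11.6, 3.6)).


dx=-38.4, dy=-21.6
d^2 = (-38.4)^2 + (-21.6)^2 = 1941.12
d = sqrt(1941.12) = 44.0581

44.0581


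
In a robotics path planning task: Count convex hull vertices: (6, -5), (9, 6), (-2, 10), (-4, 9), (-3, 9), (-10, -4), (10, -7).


Convex hull vertices (CCW): (-10, -4), (10, -7), (9, 6), (-2, 10), (-4, 9)
Count = 5

5


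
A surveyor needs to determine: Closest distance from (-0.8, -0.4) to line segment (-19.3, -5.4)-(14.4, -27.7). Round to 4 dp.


Project P onto AB: t = 0.3135 (clamped to [0,1])
Closest point on segment: (-8.7348, -12.3912)
Distance: 14.3788

14.3788


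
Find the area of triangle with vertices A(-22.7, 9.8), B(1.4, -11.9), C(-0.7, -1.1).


Area = |x_A(y_B-y_C) + x_B(y_C-y_A) + x_C(y_A-y_B)|/2
= |245.16 + (-15.26) + (-15.19)|/2
= 214.71/2 = 107.355

107.355


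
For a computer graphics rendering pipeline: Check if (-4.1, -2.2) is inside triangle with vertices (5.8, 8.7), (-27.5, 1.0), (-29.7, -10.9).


Cross products: AB x AP = 286.74, BC x BP = 285.5, CA x CP = -192.91
All same sign? no

No, outside


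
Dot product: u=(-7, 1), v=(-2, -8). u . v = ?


u . v = u_x*v_x + u_y*v_y = (-7)*(-2) + 1*(-8)
= 14 + (-8) = 6

6


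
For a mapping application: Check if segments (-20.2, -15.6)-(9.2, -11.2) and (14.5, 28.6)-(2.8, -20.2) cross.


Cross products: d1=-1176.22, d2=207.02, d3=1146.8, d4=-236.44
d1*d2 < 0 and d3*d4 < 0? yes

Yes, they intersect


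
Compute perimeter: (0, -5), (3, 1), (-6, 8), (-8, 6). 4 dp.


Sides: (0, -5)->(3, 1): sqrt(45) = 6.708204, (3, 1)->(-6, 8): sqrt(130) = 11.401754, (-6, 8)->(-8, 6): sqrt(8) = 2.828427, (-8, 6)->(0, -5): sqrt(185) = 13.601471
Sum = 34.539856
Perimeter = 34.5399

34.5399


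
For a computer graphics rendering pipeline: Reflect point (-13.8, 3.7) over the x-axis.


Reflection over x-axis: (x,y) -> (x,-y)
(-13.8, 3.7) -> (-13.8, -3.7)

(-13.8, -3.7)


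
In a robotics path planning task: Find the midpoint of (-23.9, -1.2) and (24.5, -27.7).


M = (((-23.9)+24.5)/2, ((-1.2)+(-27.7))/2)
= (0.3, -14.45)

(0.3, -14.45)


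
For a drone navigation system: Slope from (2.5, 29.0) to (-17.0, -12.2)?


slope = (y2-y1)/(x2-x1) = ((-12.2)-29)/((-17)-2.5) = (-41.2)/(-19.5) = 2.1128

2.1128


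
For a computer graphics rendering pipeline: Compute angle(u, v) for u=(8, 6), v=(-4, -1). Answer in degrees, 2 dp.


u.v = -38, |u| = sqrt(100) = 10, |v| = sqrt(17) = 4.1231
cos(theta) = u.v/(|u||v|) = -38/sqrt(1700) = -0.921635
theta = acos(-0.921635) = 157.17 degrees

157.17 degrees


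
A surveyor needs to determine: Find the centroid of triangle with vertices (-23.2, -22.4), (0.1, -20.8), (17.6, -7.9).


Centroid = ((x_A+x_B+x_C)/3, (y_A+y_B+y_C)/3)
= (((-23.2)+0.1+17.6)/3, ((-22.4)+(-20.8)+(-7.9))/3)
= (-1.8333, -17.0333)

(-1.8333, -17.0333)


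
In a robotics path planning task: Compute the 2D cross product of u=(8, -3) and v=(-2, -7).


u x v = u_x*v_y - u_y*v_x = 8*(-7) - (-3)*(-2)
= (-56) - 6 = -62

-62


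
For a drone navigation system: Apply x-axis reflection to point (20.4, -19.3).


Reflection over x-axis: (x,y) -> (x,-y)
(20.4, -19.3) -> (20.4, 19.3)

(20.4, 19.3)


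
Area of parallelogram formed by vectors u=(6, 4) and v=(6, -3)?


|u x v| = |6*(-3) - 4*6|
= |(-18) - 24| = 42

42


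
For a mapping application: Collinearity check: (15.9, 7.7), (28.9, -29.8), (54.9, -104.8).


Cross product: (28.9-15.9)*((-104.8)-7.7) - ((-29.8)-7.7)*(54.9-15.9)
= 0

Yes, collinear


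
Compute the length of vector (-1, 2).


|u| = sqrt((-1)^2 + 2^2) = sqrt(5) = 2.2361

2.2361


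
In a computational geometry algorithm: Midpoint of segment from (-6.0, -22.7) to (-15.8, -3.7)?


M = (((-6)+(-15.8))/2, ((-22.7)+(-3.7))/2)
= (-10.9, -13.2)

(-10.9, -13.2)


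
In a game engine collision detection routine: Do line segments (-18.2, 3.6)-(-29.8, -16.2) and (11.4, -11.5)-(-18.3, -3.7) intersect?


Cross products: d1=-217.59, d2=460.95, d3=761.24, d4=82.7
d1*d2 < 0 and d3*d4 < 0? no

No, they don't intersect


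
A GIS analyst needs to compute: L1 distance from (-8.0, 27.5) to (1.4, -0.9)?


|(-8)-1.4| + |27.5-(-0.9)| = 9.4 + 28.4 = 37.8

37.8


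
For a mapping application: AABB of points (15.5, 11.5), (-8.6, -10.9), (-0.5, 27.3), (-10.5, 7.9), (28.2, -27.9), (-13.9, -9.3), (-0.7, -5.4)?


x range: [-13.9, 28.2]
y range: [-27.9, 27.3]
Bounding box: (-13.9,-27.9) to (28.2,27.3)

(-13.9,-27.9) to (28.2,27.3)


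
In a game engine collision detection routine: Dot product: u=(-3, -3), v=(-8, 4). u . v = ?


u . v = u_x*v_x + u_y*v_y = (-3)*(-8) + (-3)*4
= 24 + (-12) = 12

12


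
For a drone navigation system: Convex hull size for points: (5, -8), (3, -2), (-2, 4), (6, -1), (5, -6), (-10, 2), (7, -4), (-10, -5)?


Convex hull vertices (CCW): (-10, -5), (5, -8), (7, -4), (6, -1), (-2, 4), (-10, 2)
Count = 6

6


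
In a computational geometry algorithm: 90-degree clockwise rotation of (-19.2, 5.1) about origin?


90° CW: (x,y) -> (y, -x)
(-19.2,5.1) -> (5.1, 19.2)

(5.1, 19.2)


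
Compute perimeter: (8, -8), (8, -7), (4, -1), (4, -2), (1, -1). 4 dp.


Sides: (8, -8)->(8, -7): sqrt(1) = 1, (8, -7)->(4, -1): sqrt(52) = 7.211103, (4, -1)->(4, -2): sqrt(1) = 1, (4, -2)->(1, -1): sqrt(10) = 3.162278, (1, -1)->(8, -8): sqrt(98) = 9.899495
Sum = 22.272876
Perimeter = 22.2729

22.2729


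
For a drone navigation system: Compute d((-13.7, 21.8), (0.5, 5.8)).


dx=14.2, dy=-16
d^2 = 14.2^2 + (-16)^2 = 457.64
d = sqrt(457.64) = 21.3925

21.3925


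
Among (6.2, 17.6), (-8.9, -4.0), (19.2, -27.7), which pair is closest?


d(P0,P1) = 26.3547, d(P0,P2) = 47.1284, d(P1,P2) = 36.76
Closest: P0 and P1

Closest pair: (6.2, 17.6) and (-8.9, -4.0), distance = 26.3547


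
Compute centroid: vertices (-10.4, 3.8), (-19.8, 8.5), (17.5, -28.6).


Centroid = ((x_A+x_B+x_C)/3, (y_A+y_B+y_C)/3)
= (((-10.4)+(-19.8)+17.5)/3, (3.8+8.5+(-28.6))/3)
= (-4.2333, -5.4333)

(-4.2333, -5.4333)


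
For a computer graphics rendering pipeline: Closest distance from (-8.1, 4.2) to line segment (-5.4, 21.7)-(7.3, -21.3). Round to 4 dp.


Project P onto AB: t = 0.3573 (clamped to [0,1])
Closest point on segment: (-0.8627, 6.3375)
Distance: 7.5463

7.5463


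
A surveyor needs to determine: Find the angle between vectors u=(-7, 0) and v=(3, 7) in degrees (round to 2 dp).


u.v = -21, |u| = sqrt(49) = 7, |v| = sqrt(58) = 7.6158
cos(theta) = u.v/(|u||v|) = -21/sqrt(2842) = -0.393919
theta = acos(-0.393919) = 113.2 degrees

113.2 degrees


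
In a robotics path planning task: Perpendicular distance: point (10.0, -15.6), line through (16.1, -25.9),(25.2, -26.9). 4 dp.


|cross product| = 87.63
|line direction| = sqrt(83.81) = 9.1548
Distance = 87.63/sqrt(83.81) = 9.572

9.572


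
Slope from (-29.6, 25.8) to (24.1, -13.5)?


slope = (y2-y1)/(x2-x1) = ((-13.5)-25.8)/(24.1-(-29.6)) = (-39.3)/53.7 = -0.7318

-0.7318


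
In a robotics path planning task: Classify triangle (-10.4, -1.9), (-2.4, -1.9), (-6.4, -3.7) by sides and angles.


Side lengths squared: AB^2=64, BC^2=19.24, CA^2=19.24
Sorted: [19.24, 19.24, 64]
By sides: Isosceles, By angles: Obtuse

Isosceles, Obtuse
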